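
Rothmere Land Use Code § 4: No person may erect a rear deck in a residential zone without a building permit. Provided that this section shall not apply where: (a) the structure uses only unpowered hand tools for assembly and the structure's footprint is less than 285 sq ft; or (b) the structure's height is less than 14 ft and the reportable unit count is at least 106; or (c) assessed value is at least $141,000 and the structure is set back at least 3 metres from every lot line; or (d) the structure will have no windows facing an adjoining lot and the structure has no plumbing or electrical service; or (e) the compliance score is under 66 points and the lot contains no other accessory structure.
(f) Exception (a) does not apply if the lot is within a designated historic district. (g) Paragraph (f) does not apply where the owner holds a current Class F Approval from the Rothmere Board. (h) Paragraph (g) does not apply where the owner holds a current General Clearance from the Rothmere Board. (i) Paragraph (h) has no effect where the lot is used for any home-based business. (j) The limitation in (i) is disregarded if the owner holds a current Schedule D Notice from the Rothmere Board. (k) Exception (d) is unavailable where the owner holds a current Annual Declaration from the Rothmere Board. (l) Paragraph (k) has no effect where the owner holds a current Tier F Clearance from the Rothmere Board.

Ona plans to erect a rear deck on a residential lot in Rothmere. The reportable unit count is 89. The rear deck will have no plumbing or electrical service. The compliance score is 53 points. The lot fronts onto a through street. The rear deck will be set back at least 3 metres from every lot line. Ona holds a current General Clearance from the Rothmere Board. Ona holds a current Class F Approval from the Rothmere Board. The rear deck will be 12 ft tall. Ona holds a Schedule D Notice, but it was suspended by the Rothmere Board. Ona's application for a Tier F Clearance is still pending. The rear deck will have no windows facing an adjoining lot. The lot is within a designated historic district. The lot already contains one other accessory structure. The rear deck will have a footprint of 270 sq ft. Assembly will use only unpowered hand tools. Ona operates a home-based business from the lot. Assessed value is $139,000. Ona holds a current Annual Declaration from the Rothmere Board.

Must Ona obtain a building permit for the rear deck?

No — exception (a) applies; Ona does not need a building permit.

Exception (a) is satisfied on its face — assembly uses only hand tools; the structure's footprint is 270 sq ft, less than the 285 sq ft limit. Considering the limiting provisions: (f) operates (the lot is in a historic district), but is displaced by (g): (g) operates — a current Class F Approval is held. (h) would limit (g) — a current General Clearance is held — but (i) sets (h) aside: (i) operates against (h): a home-based business operates on the lot. (j) is inapplicable (the Schedule D Notice is not current), so (i) stands. So (a) applies.
Exception (b) requires that the reportable unit count is at least 106; but the reportable unit count is 89, short of 106, so (b) is unavailable.
Exception (c) fails — assessed value is $139,000, short of $141,000.
Exception (d)'s conditions are all satisfied: no windows face an adjoining lot; there is no plumbing or electrical service. But: (k) operates against (d): a current Annual Declaration is held. (l), which would lift (k), is inapplicable — there is no Tier F Clearance in force. So (d) is unavailable.
Exception (e) does not apply: the lot already has another accessory structure.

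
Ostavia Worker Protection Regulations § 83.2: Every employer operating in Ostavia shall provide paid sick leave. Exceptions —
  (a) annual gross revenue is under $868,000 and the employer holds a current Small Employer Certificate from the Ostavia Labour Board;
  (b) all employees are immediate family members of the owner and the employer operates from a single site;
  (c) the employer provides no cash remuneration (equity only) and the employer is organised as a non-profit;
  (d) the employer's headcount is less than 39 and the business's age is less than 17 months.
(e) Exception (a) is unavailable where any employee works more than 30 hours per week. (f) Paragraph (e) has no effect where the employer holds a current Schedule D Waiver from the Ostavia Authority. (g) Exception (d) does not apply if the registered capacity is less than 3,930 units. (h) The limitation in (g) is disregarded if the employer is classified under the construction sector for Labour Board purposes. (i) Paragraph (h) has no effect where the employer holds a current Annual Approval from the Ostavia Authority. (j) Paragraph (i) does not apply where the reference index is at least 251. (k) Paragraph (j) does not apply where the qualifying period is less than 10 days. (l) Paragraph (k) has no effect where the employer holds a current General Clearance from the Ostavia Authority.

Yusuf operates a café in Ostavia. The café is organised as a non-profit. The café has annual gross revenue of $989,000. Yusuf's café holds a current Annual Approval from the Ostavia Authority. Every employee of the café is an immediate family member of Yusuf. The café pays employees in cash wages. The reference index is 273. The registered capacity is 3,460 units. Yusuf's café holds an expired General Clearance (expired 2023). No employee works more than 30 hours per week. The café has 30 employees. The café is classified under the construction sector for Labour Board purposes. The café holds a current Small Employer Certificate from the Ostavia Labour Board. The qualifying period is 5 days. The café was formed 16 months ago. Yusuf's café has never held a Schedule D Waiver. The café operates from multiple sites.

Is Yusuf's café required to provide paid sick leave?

Exception (a) does not apply: annual gross revenue is $989,000, not under $868,000.
Exception (b) does not apply: the employer operates from multiple sites.
Exception (c) requires that the employer provides no cash remuneration (equity only); but employees are paid cash wages, so (c) is unavailable.
All of (d)'s requirements are met (the employer's headcount is 30, less than the 39 limit; the business's age is 16 months, less than the 17 months limit). Turning to paragraphs (g)–(l): (g) operates — the registered capacity is 3,460 units, less than the 3,930 units limit. (h) is triggered (the café is classified under the construction sector), but yields to (i): (i) operates against (h): a current Annual Approval is held. (j) would limit (i) — the reference index is 273, meeting the 251 threshold — but (k) sets (j) aside: (k) is engaged — the qualifying period is 5 days, less than the 10 days limit. (l) is not triggered (there is no General Clearance in force), so (k) stands. So (d) is unavailable.
None of the exceptions is available; § 83.2 applies in full.

Yes — Yusuf's café must provide paid sick leave.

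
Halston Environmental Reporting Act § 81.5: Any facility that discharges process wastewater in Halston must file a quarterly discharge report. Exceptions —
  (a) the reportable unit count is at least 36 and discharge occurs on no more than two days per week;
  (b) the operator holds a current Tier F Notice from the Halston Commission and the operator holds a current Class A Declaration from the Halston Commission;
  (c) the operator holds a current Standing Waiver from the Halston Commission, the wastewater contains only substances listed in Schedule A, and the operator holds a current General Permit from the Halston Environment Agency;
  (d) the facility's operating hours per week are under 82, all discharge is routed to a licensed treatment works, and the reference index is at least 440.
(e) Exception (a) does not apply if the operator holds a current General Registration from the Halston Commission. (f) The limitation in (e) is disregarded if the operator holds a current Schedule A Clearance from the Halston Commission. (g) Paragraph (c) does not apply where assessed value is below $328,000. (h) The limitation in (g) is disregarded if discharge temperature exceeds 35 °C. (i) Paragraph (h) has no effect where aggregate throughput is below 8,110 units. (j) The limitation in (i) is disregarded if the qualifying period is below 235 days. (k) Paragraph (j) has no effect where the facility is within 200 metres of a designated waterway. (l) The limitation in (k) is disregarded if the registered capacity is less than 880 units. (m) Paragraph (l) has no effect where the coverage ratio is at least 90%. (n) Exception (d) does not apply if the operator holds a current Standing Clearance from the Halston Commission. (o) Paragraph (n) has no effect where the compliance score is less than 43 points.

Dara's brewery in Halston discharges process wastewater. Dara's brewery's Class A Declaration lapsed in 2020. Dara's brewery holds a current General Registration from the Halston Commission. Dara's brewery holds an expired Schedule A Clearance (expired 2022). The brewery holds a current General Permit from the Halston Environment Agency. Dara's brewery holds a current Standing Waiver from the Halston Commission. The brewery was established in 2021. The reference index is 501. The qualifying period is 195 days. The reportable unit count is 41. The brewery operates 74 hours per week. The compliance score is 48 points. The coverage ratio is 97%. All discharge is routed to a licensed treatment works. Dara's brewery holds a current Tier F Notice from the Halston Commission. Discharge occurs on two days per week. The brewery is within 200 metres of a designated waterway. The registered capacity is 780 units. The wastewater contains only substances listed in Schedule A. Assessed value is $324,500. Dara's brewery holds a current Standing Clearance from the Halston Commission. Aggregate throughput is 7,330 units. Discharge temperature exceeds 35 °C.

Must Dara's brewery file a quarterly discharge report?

Exception (a)'s conditions are all satisfied: the reportable unit count is 41, meeting the 36 threshold; discharge occurs on no more than two days per week. But applying paragraphs (e)–(f): (e) is triggered — a current General Registration is held. (f) does not operate here (there is no Schedule A Clearance in force), so (e) stands. (a) is therefore removed.
Exception (b) fails — there is no Class A Declaration in force.
All of (c)'s requirements are met (a current Standing Waiver is held; the wastewater is Schedule-A-only; a current General Permit is held). But applying paragraphs (g)–(m): (g) operates against (c): assessed value is $324,500, below the $328,000 limit. (h) would limit (g) — discharge temperature exceeds 35 °C — but (i) sets (h) aside: (i) operates against (h): aggregate throughput is 7,330 units, below the 8,110 units limit. (j) applies (the qualifying period is 195 days, below the 235 days limit), but yields to (k): (k) is triggered — the brewery is within 200 m of a designated waterway. (l) would limit (k) — the registered capacity is 780 units, less than the 880 units limit — but (m) sets (l) aside: (m) operates — the coverage ratio is 97%, meeting the 90% threshold. Exception (c) does not apply.
All of (d)'s requirements are met (the facility's operating hours per week are 74, under the 82 limit; discharge is routed to a licensed treatment works; the reference index is 501, meeting the 440 threshold). But applying paragraphs (n)–(o): (n) is triggered — a current Standing Clearance is held. (o), which would lift (n), is inapplicable — the compliance score is 48 points, not less than 43 points. Exception (d) does not apply.
Every exception is unavailable, so the rule governs.

Yes — Dara's brewery must file a quarterly discharge report.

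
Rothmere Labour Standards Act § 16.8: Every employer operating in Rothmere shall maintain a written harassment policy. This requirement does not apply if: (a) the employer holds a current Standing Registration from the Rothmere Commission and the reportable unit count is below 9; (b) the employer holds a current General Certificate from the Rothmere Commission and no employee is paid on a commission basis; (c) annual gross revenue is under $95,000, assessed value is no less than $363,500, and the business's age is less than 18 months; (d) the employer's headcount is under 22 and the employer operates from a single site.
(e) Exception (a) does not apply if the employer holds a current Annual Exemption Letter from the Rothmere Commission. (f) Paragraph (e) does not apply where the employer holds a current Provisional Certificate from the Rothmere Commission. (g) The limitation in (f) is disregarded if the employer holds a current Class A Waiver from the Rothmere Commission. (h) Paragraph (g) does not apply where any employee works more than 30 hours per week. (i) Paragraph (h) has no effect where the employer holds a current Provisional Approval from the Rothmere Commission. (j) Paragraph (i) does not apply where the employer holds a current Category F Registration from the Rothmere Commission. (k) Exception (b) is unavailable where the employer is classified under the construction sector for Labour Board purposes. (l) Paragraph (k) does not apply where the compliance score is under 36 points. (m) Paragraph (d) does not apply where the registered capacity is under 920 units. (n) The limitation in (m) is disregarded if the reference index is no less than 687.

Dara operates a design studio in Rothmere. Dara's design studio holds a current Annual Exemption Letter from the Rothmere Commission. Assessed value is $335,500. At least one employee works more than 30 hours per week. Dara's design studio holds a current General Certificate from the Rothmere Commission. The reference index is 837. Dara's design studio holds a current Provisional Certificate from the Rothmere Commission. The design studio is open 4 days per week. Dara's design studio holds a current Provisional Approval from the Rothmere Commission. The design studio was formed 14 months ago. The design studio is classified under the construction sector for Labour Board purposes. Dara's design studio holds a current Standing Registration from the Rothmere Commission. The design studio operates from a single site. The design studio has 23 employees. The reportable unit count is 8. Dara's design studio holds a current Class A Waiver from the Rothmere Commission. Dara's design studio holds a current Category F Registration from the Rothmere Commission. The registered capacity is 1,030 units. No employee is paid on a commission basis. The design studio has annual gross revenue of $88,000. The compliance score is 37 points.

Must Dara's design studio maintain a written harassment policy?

No — exception (a) applies; Dara's design studio is not required to maintain a written harassment policy.

All of (a)'s requirements are met (a current Standing Registration is held; the reportable unit count is 8, below the 9 limit). Considering the limiting provisions: (e) is engaged (a current Annual Exemption Letter is held), but yields to (f): (f) operates against (e): a current Provisional Certificate is held. (g) would limit (f) — a current Class A Waiver is held — but (h) sets (g) aside: (h) applies — at least one employee exceeds 30 hours/week. (i) would limit (h) — a current Provisional Approval is held — but (j) sets (i) aside: (j) operates — a current Category F Registration is held. (a) remains available.
Exception (b) is satisfied on its face — a current General Certificate is held; no employee is paid on commission. Turning to paragraphs (k)–(l): (k) operates against (b): the design studio is classified under the construction sector. (l), which would lift (k), is not triggered — the compliance score is 37 points, not under 36 points. So (b) is unavailable.
Exception (c) does not apply: assessed value is $335,500, short of $363,500.
Exception (d) does not apply: the employer's headcount is 23, not under 22.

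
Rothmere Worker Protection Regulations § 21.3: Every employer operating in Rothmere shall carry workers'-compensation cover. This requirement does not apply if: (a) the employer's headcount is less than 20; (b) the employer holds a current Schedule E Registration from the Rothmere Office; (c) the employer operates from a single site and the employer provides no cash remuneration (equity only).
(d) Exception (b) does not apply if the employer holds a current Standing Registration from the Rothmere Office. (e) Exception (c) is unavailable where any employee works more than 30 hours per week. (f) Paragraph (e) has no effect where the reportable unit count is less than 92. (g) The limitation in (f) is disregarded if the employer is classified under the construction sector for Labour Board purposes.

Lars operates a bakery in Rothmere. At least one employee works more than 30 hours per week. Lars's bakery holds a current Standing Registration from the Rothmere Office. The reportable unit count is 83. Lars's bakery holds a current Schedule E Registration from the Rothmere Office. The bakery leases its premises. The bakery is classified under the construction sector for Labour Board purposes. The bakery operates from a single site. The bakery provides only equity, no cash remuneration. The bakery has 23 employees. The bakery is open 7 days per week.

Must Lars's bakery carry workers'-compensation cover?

Yes — Lars's bakery must carry workers'-compensation cover.

Exception (a) fails — the employer's headcount is 23, not less than 20.
Exception (b) is satisfied on its face — a current Schedule E Registration is held. Turning to paragraph (d): (d) applies — a current Standing Registration is held. So (b) is unavailable.
Exception (c) is satisfied on its face — the employer operates from a single site; remuneration is equity-only. But: (e) operates against (c): at least one employee exceeds 30 hours/week. (f) applies (the reportable unit count is 83, less than the 92 limit), but yields to (g): (g) operates against (f): the bakery is classified under the construction sector. (c) is therefore removed.
None of the exceptions is available; § 21.3 applies in full.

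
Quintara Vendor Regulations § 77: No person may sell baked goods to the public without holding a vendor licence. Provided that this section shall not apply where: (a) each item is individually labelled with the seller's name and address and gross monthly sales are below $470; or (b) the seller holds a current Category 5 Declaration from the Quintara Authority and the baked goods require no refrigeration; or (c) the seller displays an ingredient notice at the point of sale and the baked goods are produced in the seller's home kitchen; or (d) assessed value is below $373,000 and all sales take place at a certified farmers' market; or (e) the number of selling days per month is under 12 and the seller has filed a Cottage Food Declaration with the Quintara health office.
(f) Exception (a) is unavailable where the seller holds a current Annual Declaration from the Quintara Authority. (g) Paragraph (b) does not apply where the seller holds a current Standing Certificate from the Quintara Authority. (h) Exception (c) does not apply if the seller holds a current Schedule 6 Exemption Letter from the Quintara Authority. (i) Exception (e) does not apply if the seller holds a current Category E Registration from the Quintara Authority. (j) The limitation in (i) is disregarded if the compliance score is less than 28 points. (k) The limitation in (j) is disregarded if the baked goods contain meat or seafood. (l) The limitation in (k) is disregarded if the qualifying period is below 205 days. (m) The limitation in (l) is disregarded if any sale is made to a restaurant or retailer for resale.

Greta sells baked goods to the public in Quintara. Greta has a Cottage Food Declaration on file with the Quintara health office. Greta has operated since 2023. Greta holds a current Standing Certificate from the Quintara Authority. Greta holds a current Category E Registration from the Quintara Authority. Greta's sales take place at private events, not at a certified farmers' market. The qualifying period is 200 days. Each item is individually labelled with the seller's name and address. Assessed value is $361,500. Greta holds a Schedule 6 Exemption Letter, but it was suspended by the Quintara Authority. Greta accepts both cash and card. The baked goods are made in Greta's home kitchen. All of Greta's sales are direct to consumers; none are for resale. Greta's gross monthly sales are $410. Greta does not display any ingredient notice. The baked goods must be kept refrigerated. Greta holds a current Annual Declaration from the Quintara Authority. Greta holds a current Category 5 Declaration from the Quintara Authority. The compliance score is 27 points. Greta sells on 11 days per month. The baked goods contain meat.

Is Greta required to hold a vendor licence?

No — exception (e) applies; Greta is not required to hold a vendor licence.

All of (a)'s requirements are met (items are individually labelled; gross monthly sales are $410, below the $470 limit). But: (f) operates against (a): a current Annual Declaration is held. So (a) is unavailable.
Exception (b) requires that the baked goods require no refrigeration; but the baked goods require refrigeration, so (b) is unavailable.
Exception (c) requires that the seller displays an ingredient notice at the point of sale; but no ingredient notice is displayed, so (c) is unavailable.
Exception (d) does not apply: sales are at private events, not a certified farmers' market.
Exception (e) is satisfied on its face — the number of selling days per month is 11, under the 12 limit; a Cottage Food Declaration is on file. As to paragraphs (i)–(m): (i) would limit (e) — a current Category E Registration is held — but (j) sets (i) aside: (j) operates against (i): the compliance score is 27 points, less than the 28 points limit. (k) is engaged (the baked goods contain meat), but is displaced by (l): (l) applies — the qualifying period is 200 days, below the 205 days limit. (m) is not triggered (no sales are for resale), so (l) stands. Exception (e) stands.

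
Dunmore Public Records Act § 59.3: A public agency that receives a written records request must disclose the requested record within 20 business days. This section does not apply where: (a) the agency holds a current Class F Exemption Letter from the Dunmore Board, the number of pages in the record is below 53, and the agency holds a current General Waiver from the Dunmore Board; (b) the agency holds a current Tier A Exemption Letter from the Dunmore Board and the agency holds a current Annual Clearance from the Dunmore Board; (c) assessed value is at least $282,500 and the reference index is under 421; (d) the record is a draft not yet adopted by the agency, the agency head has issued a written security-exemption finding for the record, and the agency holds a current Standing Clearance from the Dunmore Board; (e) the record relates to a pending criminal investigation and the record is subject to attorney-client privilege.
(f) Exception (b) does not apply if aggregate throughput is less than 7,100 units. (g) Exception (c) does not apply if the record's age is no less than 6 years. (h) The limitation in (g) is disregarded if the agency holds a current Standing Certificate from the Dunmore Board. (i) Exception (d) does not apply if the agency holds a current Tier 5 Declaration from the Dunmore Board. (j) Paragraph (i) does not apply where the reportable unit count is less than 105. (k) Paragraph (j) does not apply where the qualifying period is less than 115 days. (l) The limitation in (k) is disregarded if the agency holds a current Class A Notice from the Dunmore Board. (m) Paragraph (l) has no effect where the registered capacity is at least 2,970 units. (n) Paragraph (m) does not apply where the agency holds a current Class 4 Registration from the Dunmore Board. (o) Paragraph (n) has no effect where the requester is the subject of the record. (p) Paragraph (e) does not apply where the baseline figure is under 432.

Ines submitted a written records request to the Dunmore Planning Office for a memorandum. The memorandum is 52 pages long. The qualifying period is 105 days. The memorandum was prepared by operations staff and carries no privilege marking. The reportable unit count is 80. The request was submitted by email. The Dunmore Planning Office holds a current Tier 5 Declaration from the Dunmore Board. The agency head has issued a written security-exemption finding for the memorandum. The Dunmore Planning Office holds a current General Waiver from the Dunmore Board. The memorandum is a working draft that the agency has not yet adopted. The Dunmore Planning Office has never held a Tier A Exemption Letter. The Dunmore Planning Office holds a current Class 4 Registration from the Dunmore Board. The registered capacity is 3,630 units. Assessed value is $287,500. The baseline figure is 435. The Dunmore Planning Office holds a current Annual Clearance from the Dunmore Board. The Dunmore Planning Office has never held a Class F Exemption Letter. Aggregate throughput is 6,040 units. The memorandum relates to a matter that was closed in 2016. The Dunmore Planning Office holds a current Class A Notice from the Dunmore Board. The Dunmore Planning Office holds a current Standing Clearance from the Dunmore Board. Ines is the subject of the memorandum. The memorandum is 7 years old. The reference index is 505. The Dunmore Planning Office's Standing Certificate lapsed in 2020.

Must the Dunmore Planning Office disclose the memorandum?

Exception (a) does not apply: the Class F Exemption Letter is not current.
Exception (b) requires that the agency holds a current Tier A Exemption Letter from the Dunmore Board; but there is no Tier A Exemption Letter in force, so (b) is unavailable.
Exception (c) does not apply: the reference index is 505, not under 421.
Exception (d): the memorandum is an unadopted draft; a written security-exemption finding has been issued; a current Standing Clearance is held — every condition holds. But applying paragraphs (i)–(o): (i) is engaged — a current Tier 5 Declaration is held. (j) applies (the reportable unit count is 80, less than the 105 limit), but is set aside by (k): (k) operates against (j): the qualifying period is 105 days, less than the 115 days limit. (l) would limit (k) — a current Class A Notice is held — but (m) sets (l) aside: (m) is engaged — the registered capacity is 3,630 units, meeting the 2,970 units threshold. (n) is engaged (a current Class 4 Registration is held), but is displaced by (o): (o) operates against (n): Ines is the subject of the memorandum. (d) is therefore removed.
Exception (e) requires that the record relates to a pending criminal investigation; but the memorandum relates to a closed matter, so (e) is unavailable.
No exception displaces § 59.3.

Yes — the Dunmore Planning Office must disclose the memorandum.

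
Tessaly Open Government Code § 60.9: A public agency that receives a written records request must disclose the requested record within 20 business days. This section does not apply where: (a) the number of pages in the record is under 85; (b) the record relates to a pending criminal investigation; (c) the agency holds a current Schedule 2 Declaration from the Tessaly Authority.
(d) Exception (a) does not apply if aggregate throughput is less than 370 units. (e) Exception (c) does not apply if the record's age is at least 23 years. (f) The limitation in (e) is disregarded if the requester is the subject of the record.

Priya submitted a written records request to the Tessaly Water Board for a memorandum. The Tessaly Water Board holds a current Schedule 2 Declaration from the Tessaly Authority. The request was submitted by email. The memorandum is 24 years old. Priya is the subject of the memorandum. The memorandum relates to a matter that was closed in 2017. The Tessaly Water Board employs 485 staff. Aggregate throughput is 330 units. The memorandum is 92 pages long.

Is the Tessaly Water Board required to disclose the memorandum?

No — exception (c) applies; the Tessaly Water Board is not required to disclose the memorandum.

Exception (a) fails — the number of pages in the record is 92, not under 85.
Exception (b) does not apply: the memorandum relates to a closed matter.
Exception (c): a current Schedule 2 Declaration is held — every condition holds. Under paragraphs (e)–(f): (e) applies (the record's age is 24 years, meeting the 23 years threshold), but is set aside by (f): (f) operates against (e): Priya is the subject of the memorandum. So (c) applies.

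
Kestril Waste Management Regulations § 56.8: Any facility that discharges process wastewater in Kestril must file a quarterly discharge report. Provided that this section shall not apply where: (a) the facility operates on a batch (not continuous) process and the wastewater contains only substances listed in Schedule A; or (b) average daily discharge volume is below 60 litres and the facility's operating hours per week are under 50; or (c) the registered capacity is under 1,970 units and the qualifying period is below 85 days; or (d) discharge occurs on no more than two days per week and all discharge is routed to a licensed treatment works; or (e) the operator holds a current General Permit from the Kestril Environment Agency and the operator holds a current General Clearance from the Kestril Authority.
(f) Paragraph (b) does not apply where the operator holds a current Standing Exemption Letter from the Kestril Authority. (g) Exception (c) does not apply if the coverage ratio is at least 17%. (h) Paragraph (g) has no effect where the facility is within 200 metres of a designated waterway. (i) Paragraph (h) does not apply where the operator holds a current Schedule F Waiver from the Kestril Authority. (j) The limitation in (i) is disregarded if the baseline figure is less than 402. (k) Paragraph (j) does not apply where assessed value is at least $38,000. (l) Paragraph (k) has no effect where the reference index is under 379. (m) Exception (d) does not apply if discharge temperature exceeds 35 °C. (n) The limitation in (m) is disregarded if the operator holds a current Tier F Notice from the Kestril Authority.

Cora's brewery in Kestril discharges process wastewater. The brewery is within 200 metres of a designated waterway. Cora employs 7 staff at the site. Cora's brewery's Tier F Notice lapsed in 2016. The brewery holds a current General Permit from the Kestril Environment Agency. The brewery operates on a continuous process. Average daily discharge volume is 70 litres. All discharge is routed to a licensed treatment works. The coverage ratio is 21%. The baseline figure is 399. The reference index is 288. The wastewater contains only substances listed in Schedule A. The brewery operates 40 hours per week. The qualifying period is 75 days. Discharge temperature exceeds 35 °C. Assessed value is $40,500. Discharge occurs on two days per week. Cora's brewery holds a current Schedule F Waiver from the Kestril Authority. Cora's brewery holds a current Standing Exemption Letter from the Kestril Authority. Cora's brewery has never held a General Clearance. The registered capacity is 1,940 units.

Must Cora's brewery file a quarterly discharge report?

Exception (a) requires that the facility operates on a batch (not continuous) process; but the facility operates on a continuous process, so (a) is unavailable.
Exception (b) does not apply: average daily discharge volume is 70 litres, not below 60 litres.
Exception (c): the registered capacity is 1,940 units, under the 1,970 units limit; the qualifying period is 75 days, below the 85 days limit — every condition holds. Under paragraphs (g)–(l): (g) would limit (c) — the coverage ratio is 21%, meeting the 17% threshold — but (h) sets (g) aside: (h) applies — the brewery is within 200 m of a designated waterway. (i) would limit (h) — a current Schedule F Waiver is held — but (j) sets (i) aside: (j) operates against (i): the baseline figure is 399, less than the 402 limit. (k) would limit (j) — assessed value is $40,500, meeting the $38,000 threshold — but (l) sets (k) aside: (l) operates against (k): the reference index is 288, under the 379 limit. So (c) applies.
All of (d)'s requirements are met (discharge occurs on no more than two days per week; discharge is routed to a licensed treatment works). However, paragraphs (m)–(n) must be considered: (m) operates against (d): discharge temperature exceeds 35 °C. (n), which would lift (m), does not operate here — the Tier F Notice is not current. Exception (d) does not apply.
Exception (e) does not apply: the General Clearance is not current.

No — exception (c) applies; Cora's brewery is not required to file a quarterly discharge report.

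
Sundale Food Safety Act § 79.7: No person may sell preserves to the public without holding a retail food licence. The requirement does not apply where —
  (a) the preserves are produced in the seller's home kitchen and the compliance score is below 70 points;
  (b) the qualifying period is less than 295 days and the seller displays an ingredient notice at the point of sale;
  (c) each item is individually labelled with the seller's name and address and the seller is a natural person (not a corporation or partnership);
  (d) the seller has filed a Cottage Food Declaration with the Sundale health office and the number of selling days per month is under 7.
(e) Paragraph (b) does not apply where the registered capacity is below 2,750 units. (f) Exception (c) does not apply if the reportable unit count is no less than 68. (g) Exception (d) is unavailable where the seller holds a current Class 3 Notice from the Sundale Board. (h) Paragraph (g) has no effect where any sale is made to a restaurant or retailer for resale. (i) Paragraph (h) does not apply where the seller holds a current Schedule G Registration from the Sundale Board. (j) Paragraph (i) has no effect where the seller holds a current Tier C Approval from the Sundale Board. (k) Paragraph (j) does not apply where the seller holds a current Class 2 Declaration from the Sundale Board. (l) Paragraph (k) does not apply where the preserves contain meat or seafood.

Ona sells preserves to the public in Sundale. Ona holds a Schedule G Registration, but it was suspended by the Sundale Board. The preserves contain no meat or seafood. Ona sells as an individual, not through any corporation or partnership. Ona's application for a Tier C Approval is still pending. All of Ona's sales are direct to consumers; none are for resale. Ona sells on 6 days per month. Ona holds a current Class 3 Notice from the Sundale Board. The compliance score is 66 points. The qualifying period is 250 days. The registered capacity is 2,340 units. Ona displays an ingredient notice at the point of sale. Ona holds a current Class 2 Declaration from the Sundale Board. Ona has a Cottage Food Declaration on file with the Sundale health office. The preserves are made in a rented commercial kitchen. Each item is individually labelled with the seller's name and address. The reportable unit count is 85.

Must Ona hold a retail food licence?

Yes — Ona must hold a retail food licence.

Exception (a) does not apply: the preserves are made in a commercial kitchen, not a home kitchen.
Exception (b): the qualifying period is 250 days, less than the 295 days limit; an ingredient notice is displayed — every condition holds. However, paragraph (e) must be considered: (e) operates — the registered capacity is 2,340 units, below the 2,750 units limit. So (b) is unavailable.
Exception (c): items are individually labelled; the seller is a natural person — every condition holds. Turning to paragraph (f): (f) operates against (c): the reportable unit count is 85, meeting the 68 threshold. (c) is therefore removed.
Exception (d): a Cottage Food Declaration is on file; the number of selling days per month is 6, under the 7 limit — every condition holds. Turning to paragraphs (g)–(l): (g) operates against (d): a current Class 3 Notice is held. (h) is not engaged (no sales are for resale), so (g) stands. Exception (d) does not apply.
No exception is made out. Ona falls within the general rule.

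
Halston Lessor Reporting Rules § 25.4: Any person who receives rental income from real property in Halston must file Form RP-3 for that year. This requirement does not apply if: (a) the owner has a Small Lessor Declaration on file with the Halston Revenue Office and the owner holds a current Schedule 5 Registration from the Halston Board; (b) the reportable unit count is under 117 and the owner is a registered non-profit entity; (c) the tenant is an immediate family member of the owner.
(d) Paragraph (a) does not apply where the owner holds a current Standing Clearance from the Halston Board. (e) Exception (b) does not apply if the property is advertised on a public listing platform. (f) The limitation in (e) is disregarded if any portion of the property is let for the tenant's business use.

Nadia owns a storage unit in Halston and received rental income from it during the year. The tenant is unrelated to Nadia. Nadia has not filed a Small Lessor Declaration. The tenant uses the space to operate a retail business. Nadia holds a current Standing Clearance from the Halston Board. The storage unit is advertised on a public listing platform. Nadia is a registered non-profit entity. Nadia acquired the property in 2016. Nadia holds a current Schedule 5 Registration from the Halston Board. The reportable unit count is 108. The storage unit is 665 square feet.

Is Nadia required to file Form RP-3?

Exception (a) does not apply: no Small Lessor Declaration is on file.
Exception (b)'s conditions are all satisfied: the reportable unit count is 108, under the 117 limit; Nadia is a registered non-profit. Under paragraphs (e)–(f): (e) would limit (b) — the property is publicly advertised — but (f) sets (e) aside: (f) operates against (e): the space is let for business use. Exception (b) stands.
Exception (c) requires that the tenant is an immediate family member of the owner; but the tenant is unrelated to the owner, so (c) is unavailable.

No — exception (b) applies; Nadia is not required to file Form RP-3.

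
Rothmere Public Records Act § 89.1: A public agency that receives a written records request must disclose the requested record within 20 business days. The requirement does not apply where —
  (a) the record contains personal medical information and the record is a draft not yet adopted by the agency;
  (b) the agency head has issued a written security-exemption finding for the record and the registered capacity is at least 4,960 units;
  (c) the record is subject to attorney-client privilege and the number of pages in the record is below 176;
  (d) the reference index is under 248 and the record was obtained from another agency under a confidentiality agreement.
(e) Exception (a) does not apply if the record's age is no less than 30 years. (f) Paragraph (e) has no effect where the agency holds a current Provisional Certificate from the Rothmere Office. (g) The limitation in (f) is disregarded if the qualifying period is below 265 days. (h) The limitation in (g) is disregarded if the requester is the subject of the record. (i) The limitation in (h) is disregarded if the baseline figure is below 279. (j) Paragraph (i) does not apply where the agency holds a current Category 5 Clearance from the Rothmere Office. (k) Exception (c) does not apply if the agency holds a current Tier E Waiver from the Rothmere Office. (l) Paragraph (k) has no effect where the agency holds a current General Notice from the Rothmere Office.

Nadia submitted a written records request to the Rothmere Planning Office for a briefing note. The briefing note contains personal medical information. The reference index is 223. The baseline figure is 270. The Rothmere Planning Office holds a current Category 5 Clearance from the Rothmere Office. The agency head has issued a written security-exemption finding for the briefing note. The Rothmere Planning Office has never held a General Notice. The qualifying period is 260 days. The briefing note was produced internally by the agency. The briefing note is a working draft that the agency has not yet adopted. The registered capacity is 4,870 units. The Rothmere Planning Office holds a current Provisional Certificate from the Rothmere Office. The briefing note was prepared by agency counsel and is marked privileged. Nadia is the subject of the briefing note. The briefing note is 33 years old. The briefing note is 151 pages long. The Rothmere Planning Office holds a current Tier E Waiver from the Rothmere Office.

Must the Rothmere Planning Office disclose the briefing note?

Exception (a): the briefing note contains personal medical information; the briefing note is an unadopted draft — every condition holds. Considering the limiting provisions: (e) would limit (a) — the record's age is 33 years, meeting the 30 years threshold — but (f) sets (e) aside: (f) operates against (e): a current Provisional Certificate is held. (g) applies (the qualifying period is 260 days, below the 265 days limit), but is displaced by (h): (h) operates against (g): Nadia is the subject of the briefing note. (i) is triggered (the baseline figure is 270, below the 279 limit), but is overridden by (j): (j) applies — a current Category 5 Clearance is held. So (a) applies.
Exception (b) does not apply: the registered capacity is 4,870 units, short of 4,960 units.
All of (c)'s requirements are met (the briefing note is privileged; the number of pages in the record is 151, below the 176 limit). But: (k) applies — a current Tier E Waiver is held. (l) does not operate here (no current General Notice is held), so (k) stands. (c) is therefore removed.
Exception (d) requires that the record was obtained from another agency under a confidentiality agreement; but the briefing note was produced internally, so (d) is unavailable.

No — exception (a) applies; the Rothmere Planning Office is not required to disclose the briefing note.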